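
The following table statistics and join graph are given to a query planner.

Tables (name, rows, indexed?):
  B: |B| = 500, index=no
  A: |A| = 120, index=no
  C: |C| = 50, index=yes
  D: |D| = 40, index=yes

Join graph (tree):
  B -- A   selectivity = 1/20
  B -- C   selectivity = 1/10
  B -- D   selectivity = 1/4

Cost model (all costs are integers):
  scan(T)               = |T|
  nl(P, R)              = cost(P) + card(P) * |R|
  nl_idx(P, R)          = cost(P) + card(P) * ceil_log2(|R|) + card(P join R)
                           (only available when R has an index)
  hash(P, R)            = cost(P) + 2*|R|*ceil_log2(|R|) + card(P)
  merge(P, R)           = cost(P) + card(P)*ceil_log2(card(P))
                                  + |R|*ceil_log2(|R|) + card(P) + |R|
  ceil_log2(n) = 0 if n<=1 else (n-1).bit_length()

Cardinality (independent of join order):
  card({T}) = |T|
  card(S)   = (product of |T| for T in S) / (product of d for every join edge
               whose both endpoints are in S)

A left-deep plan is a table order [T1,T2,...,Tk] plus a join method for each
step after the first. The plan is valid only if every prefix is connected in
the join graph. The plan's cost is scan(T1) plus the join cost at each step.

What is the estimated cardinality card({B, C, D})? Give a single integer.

25000

Tables in S: B(500), C(50), D(40)
Edges inside S: B-C(d=10), B-D(d=4)
numerator = 500 * 50 * 40 = 1000000
denominator = 10 * 4 = 40
card(S) = 1000000 / 40 = 25000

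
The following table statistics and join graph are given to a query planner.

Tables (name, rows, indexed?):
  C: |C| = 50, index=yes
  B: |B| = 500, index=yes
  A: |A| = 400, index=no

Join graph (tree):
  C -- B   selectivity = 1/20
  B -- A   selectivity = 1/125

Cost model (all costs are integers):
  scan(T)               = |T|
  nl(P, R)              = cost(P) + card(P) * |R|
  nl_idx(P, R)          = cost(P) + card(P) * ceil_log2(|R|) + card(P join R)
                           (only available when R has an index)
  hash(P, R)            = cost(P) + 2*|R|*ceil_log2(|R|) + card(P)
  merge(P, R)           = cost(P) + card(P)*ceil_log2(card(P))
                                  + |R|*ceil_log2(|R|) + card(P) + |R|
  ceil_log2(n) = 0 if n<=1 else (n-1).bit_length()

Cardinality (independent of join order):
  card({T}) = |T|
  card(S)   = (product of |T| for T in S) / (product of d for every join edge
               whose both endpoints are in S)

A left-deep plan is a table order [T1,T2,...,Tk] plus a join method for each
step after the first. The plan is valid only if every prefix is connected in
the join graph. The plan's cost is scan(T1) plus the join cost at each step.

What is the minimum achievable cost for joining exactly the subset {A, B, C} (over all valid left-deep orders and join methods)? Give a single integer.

Selinger DP over subsets of {A,B,C}:
  {C}: scan cost=50, card=50
  {B}: scan cost=500, card=500
  {A}: scan cost=400, card=400
  {BC}: card=1250; try (C,hash)→1600, (B,nl_idx)→1750, (C,nl_idx)→4750, (B,merge)→5400, (C,merge)→5850, (B,hash)→9100 …(+2); best=1600 via (C,hash)
  {AB}: card=1600; try (B,nl_idx)→5600, (A,hash)→8200, (B,merge)→9400, (A,merge)→9500, (B,hash)→9800, (B,nl)→200400 …(+1); best=5600 via (B,nl_idx)
  {ABC}: card=4000; try (C,hash)→7800, (A,hash)→10050, (C,nl_idx)→19200, (A,merge)→20600, (C,merge)→25150, (C,nl)→85600 …(+1); best=7800 via (C,hash)

7800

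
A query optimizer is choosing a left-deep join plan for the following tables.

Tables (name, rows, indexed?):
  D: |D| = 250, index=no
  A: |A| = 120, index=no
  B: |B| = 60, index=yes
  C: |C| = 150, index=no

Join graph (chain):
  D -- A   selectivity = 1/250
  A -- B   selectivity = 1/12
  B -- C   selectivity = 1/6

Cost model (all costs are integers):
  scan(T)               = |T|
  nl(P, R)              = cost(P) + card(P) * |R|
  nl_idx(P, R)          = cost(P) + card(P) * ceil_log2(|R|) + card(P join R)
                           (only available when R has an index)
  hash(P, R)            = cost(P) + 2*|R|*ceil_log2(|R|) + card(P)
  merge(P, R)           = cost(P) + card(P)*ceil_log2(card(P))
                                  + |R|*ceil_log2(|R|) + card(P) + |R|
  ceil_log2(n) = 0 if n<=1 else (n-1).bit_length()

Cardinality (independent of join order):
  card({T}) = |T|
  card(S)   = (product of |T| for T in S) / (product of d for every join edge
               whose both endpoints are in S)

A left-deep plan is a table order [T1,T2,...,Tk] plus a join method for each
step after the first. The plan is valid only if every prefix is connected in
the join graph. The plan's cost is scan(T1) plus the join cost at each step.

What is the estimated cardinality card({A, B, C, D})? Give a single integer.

Tables in S: A(120), B(60), C(150), D(250)
Edges inside S: D-A(d=250), A-B(d=12), B-C(d=6)
numerator = 120 * 60 * 150 * 250 = 270000000
denominator = 250 * 12 * 6 = 18000
card(S) = 270000000 / 18000 = 15000

15000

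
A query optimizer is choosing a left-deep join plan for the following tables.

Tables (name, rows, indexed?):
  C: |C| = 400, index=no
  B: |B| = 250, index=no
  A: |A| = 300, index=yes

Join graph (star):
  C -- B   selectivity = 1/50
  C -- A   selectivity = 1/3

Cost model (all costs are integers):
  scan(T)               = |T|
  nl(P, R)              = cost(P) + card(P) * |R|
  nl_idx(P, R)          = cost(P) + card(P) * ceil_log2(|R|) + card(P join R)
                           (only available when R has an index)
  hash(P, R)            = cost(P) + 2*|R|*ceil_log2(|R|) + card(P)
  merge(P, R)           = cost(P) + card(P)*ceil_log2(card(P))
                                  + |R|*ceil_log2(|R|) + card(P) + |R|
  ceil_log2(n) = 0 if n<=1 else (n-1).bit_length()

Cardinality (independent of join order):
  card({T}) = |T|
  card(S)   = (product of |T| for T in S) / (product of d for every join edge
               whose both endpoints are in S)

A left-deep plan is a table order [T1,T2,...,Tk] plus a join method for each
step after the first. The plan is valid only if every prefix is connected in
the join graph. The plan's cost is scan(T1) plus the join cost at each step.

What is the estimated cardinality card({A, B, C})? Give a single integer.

200000

Tables in S: A(300), B(250), C(400)
Edges inside S: C-B(d=50), C-A(d=3)
numerator = 300 * 250 * 400 = 30000000
denominator = 50 * 3 = 150
card(S) = 30000000 / 150 = 200000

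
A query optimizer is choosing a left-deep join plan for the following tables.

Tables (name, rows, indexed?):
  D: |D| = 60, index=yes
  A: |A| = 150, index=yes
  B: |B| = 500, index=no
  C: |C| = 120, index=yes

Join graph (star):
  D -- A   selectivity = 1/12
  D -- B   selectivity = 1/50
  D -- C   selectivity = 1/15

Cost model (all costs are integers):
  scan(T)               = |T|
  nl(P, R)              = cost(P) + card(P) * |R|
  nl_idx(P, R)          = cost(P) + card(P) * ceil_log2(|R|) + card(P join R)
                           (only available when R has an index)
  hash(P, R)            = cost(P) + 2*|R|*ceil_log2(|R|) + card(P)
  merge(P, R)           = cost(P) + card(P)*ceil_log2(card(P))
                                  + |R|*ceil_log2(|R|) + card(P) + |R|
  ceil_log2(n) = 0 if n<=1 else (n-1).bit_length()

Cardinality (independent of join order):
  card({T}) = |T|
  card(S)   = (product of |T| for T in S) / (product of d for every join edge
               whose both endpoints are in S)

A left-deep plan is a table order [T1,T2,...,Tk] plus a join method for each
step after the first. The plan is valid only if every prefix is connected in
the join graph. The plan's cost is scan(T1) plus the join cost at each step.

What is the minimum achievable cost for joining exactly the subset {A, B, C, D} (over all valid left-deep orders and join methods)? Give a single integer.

11200

Selinger DP over subsets of {A,B,C,D}:
  {D}: scan cost=60, card=60
  {A}: scan cost=150, card=150
  {B}: scan cost=500, card=500
  {C}: scan cost=120, card=120
  {AD}: card=750; try (D,hash)→1020, (A,nl_idx)→1290, (D,nl_idx)→1800, (A,merge)→1830, (D,merge)→1920, (A,hash)→2520 …(+2); best=1020 via (D,hash)
  {BD}: card=600; try (D,hash)→1720, (D,nl_idx)→4100, (B,merge)→5480, (D,merge)→5920, (B,hash)→9120, (B,nl)→30060 …(+1); best=1720 via (D,hash)
  {CD}: card=480; try (D,hash)→960, (C,nl_idx)→960, (D,nl_idx)→1320, (C,merge)→1440, (D,merge)→1500, (C,hash)→1800 …(+2); best=960 via (D,hash)
  {ABD}: card=7500; try (A,hash)→4720, (A,merge)→9670, (B,hash)→10770, (A,nl_idx)→14020, (B,merge)→14270, (A,nl)→91720 …(+1); best=4720 via (A,hash)
  {ACD}: card=6000; try (C,hash)→3450, (A,hash)→3840, (A,merge)→7110, (C,merge)→10230, (A,nl_idx)→10800, (C,nl_idx)→12270 …(+2); best=3450 via (C,hash)
  {BCD}: card=4800; try (C,hash)→4000, (C,merge)→9280, (B,hash)→10440, (C,nl_idx)→10720, (B,merge)→10760, (C,nl)→73720 …(+1); best=4000 via (C,hash)
  {ABCD}: card=60000; try (A,hash)→11200, (C,hash)→13900, (B,hash)→18450, (A,merge)→72550, (B,merge)→92450, (A,nl_idx)→102400 …(+5); best=11200 via (A,hash)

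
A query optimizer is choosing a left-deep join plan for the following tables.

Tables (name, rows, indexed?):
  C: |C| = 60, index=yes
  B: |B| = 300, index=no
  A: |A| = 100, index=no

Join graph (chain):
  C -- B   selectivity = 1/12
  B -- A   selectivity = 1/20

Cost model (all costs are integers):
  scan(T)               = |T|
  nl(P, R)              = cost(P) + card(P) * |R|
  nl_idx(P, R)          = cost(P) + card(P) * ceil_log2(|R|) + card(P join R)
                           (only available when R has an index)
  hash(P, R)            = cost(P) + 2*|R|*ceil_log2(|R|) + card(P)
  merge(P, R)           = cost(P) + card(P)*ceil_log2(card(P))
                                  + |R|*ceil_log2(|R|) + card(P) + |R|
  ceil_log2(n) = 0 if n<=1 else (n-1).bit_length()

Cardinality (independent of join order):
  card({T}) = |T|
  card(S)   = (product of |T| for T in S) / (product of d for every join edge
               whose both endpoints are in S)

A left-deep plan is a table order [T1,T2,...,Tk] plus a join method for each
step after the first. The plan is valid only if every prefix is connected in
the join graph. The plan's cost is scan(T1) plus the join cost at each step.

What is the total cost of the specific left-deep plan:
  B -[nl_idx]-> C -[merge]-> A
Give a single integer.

step 1: scan B: cost=300, card=300
step 2: join C via nl_idx
    card(P join C) = 300*60/(12) = 1500
    cost = 300 + 300*6 + 1500 = 3600
step 3: join A via merge
    card(P join A) = 1500*100/(20) = 7500
    cost = 3600 + 1500*11 + 100*7 + 1500 + 100 = 22400

22400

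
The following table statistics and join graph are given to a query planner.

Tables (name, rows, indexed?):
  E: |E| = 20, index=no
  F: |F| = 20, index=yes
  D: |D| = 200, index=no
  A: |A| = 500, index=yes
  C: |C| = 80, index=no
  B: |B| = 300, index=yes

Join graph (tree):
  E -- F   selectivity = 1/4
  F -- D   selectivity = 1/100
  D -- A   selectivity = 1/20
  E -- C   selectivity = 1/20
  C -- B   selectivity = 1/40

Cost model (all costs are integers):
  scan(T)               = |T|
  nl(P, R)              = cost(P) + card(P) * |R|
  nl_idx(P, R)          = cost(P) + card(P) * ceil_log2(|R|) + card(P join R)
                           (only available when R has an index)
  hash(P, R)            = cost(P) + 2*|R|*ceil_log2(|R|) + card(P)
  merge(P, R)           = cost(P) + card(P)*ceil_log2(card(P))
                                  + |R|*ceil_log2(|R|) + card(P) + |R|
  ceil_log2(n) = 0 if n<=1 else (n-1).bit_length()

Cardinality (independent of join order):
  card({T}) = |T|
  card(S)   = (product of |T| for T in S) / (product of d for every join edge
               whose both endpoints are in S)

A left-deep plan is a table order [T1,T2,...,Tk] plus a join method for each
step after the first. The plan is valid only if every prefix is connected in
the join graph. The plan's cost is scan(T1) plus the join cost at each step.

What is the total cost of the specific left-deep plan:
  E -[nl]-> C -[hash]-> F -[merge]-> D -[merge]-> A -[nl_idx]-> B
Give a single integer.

step 1: scan E: cost=20, card=20
step 2: join C via nl
    card(P join C) = 20*80/(20) = 80
    cost = 20 + 20*80 = 1620
step 3: join F via hash
    card(P join F) = 80*20/(4) = 400
    cost = 1620 + 2*20*5 + 80 = 1900
step 4: join D via merge
    card(P join D) = 400*200/(100) = 800
    cost = 1900 + 400*9 + 200*8 + 400 + 200 = 7700
step 5: join A via merge
    card(P join A) = 800*500/(20) = 20000
    cost = 7700 + 800*10 + 500*9 + 800 + 500 = 21500
step 6: join B via nl_idx
    card(P join B) = 20000*300/(40) = 150000
    cost = 21500 + 20000*9 + 150000 = 351500

351500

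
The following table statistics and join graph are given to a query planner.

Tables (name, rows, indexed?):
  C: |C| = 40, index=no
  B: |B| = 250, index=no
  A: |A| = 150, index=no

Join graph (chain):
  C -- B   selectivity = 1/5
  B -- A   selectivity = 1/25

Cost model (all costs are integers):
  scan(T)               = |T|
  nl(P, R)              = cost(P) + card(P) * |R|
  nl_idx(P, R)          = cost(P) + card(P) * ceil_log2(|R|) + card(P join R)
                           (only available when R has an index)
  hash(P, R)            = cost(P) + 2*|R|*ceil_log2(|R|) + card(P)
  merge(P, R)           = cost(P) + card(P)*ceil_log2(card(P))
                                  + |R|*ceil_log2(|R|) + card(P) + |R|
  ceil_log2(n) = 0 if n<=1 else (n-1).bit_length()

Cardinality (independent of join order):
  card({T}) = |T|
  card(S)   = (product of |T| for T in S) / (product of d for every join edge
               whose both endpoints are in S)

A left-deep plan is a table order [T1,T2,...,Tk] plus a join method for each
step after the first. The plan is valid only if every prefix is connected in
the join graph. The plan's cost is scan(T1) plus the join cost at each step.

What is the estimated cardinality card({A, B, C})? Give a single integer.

Tables in S: A(150), B(250), C(40)
Edges inside S: C-B(d=5), B-A(d=25)
numerator = 150 * 250 * 40 = 1500000
denominator = 5 * 25 = 125
card(S) = 1500000 / 125 = 12000

12000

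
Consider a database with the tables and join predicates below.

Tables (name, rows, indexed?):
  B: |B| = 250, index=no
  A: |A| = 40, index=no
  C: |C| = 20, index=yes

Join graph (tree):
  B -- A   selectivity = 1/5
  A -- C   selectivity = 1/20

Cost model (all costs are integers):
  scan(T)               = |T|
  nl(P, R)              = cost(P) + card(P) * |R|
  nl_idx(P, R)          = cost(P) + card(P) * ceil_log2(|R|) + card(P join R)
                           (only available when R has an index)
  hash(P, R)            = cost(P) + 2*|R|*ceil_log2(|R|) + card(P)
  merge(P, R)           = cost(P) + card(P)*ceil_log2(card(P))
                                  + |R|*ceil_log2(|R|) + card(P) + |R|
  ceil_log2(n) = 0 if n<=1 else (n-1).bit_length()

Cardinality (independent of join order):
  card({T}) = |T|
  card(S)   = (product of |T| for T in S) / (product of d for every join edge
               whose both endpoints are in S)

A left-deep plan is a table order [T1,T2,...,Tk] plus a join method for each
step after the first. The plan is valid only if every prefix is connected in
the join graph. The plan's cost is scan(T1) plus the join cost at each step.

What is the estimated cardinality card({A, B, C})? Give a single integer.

2000

Tables in S: A(40), B(250), C(20)
Edges inside S: B-A(d=5), A-C(d=20)
numerator = 40 * 250 * 20 = 200000
denominator = 5 * 20 = 100
card(S) = 200000 / 100 = 2000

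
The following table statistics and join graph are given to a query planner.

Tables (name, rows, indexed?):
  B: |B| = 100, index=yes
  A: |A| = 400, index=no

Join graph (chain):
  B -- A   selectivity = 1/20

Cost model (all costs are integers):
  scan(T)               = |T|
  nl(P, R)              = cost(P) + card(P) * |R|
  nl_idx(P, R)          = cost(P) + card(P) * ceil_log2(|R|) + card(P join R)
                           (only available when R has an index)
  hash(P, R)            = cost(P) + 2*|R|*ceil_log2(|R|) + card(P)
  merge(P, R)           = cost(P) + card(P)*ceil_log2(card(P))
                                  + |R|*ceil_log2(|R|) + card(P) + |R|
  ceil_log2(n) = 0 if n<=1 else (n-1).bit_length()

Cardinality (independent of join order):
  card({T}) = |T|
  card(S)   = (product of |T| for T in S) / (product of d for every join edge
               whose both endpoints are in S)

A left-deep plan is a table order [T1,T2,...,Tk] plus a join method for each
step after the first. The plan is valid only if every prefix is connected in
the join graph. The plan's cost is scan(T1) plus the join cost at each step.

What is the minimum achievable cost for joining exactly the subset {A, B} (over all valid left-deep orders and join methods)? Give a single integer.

Selinger DP over subsets of {A,B}:
  {B}: scan cost=100, card=100
  {A}: scan cost=400, card=400
  {AB}: card=2000; try (B,hash)→2200, (A,merge)→4900, (B,merge)→5200, (B,nl_idx)→5200, (A,hash)→7400, (A,nl)→40100 …(+1); best=2200 via (B,hash)

2200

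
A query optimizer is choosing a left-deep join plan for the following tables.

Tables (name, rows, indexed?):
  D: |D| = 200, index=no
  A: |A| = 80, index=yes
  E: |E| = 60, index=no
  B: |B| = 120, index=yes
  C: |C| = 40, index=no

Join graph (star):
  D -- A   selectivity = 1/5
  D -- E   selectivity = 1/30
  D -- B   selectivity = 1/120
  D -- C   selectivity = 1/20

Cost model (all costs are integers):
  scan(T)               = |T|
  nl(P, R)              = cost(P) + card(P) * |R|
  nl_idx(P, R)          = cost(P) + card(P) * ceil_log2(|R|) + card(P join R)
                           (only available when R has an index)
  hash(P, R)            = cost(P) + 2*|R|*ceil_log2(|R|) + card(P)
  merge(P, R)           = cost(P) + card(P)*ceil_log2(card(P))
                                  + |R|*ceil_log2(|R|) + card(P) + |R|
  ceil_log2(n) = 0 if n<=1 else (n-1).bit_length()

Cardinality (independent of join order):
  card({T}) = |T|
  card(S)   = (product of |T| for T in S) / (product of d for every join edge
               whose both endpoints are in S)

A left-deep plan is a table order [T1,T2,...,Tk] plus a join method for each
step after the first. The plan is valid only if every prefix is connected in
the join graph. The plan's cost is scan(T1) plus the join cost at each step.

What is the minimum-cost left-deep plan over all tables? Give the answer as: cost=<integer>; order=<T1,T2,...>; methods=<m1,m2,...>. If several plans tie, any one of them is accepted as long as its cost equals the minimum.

Selinger DP (subsets sized 1..n):
  {D}: scan cost=200, card=200
  {A}: scan cost=80, card=80
  {E}: scan cost=60, card=60
  {B}: scan cost=120, card=120
  {C}: scan cost=40, card=40
  {AD}: card=3200; try (A,hash)→1520, (D,merge)→2520, (A,merge)→2640, (D,hash)→3360, (A,nl_idx)→4800, (D,nl)→16080 …(+1); best=1520 via (A,hash)
  {DE}: card=400; try (E,hash)→1120, (D,merge)→2280, (E,merge)→2420, (D,hash)→3320, (D,nl)→12060, (E,nl)→12200; best=1120 via (E,hash)
  {BD}: card=200; try (B,nl_idx)→1800, (B,hash)→2080, (D,merge)→2880, (B,merge)→2960, (D,hash)→3440, (D,nl)→24120 …(+1); best=1800 via (B,nl_idx)
  {CD}: card=400; try (C,hash)→880, (D,merge)→2120, (C,merge)→2280, (D,hash)→3280, (D,nl)→8040, (C,nl)→8200; best=880 via (C,hash)
  {ADE}: card=6400; try (A,hash)→2640, (E,hash)→5440, (A,merge)→5760, (A,nl_idx)→10320, (A,nl)→33120, (E,merge)→43540 …(+1); best=2640 via (A,hash)
  {ABD}: card=3200; try (A,hash)→3120, (A,merge)→4240, (B,hash)→6400, (A,nl_idx)→6400, (A,nl)→17800, (B,nl_idx)→27120 …(+2); best=3120 via (A,hash)
  {ACD}: card=6400; try (A,hash)→2400, (C,hash)→5200, (A,merge)→5520, (A,nl_idx)→10080, (A,nl)→32880, (C,merge)→43400 …(+1); best=2400 via (A,hash)
  {BDE}: card=400; try (E,hash)→2720, (B,hash)→3200, (E,merge)→4020, (B,nl_idx)→4320, (B,merge)→6080, (E,nl)→13800 …(+1); best=2720 via (E,hash)
  {CDE}: card=800; try (E,hash)→2000, (C,hash)→2000, (E,merge)→5300, (C,merge)→5400, (C,nl)→17120, (E,nl)→24880; best=2000 via (E,hash)
  {BCD}: card=400; try (C,hash)→2480, (B,hash)→2960, (C,merge)→3880, (B,nl_idx)→4080, (B,merge)→5840, (C,nl)→9800 …(+1); best=2480 via (C,hash)
  {ABDE}: card=6400; try (A,hash)→4240, (E,hash)→7040, (A,merge)→7360, (B,hash)→10720, (A,nl_idx)→11920, (A,nl)→34720 …(+5); best=4240 via (A,hash)
  {ACDE}: card=12800; try (A,hash)→3920, (E,hash)→9520, (C,hash)→9520, (A,merge)→11440, (A,nl_idx)→20400, (A,nl)→66000 …(+4); best=3920 via (A,hash)
  {ABCD}: card=6400; try (A,hash)→4000, (C,hash)→6800, (A,merge)→7120, (B,hash)→10480, (A,nl_idx)→11680, (A,nl)→34480 …(+5); best=4000 via (A,hash)
  {BCDE}: card=800; try (E,hash)→3600, (C,hash)→3600, (B,hash)→4480, (E,merge)→6900, (C,merge)→7000, (B,nl_idx)→8400 …(+4); best=3600 via (E,hash)
  {ABCDE}: card=12800; try (A,hash)→5520, (E,hash)→11120, (C,hash)→11120, (A,merge)→13040, (B,hash)→18400, (A,nl_idx)→22000 …(+8); best=5520 via (A,hash)

cost=5520; order=D,B,C,E,A; methods=nl_idx,hash,hash,hash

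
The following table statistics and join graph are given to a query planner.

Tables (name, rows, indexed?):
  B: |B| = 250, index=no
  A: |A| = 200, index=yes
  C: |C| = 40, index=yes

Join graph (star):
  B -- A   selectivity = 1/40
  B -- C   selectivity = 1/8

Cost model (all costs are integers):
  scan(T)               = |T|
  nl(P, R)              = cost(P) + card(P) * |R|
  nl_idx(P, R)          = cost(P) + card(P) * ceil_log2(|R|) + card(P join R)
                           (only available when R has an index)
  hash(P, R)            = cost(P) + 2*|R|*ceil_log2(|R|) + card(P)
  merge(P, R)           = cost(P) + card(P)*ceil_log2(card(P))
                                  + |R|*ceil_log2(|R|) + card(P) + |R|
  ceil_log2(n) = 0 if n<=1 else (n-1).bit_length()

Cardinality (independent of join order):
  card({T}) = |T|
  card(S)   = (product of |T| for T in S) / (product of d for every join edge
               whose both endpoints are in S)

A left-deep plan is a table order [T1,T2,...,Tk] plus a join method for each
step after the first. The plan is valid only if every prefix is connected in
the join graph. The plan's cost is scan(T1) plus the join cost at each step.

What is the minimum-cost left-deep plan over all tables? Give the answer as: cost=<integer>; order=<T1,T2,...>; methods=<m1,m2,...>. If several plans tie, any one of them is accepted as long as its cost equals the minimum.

Selinger DP (subsets sized 1..n):
  {B}: scan cost=250, card=250
  {A}: scan cost=200, card=200
  {C}: scan cost=40, card=40
  {AB}: card=1250; try (A,nl_idx)→3500, (A,hash)→3700, (B,merge)→4250, (A,merge)→4300, (B,hash)→4400, (B,nl)→50200 …(+1); best=3500 via (A,nl_idx)
  {BC}: card=1250; try (C,hash)→980, (B,merge)→2570, (C,merge)→2780, (C,nl_idx)→3000, (B,hash)→4080, (B,nl)→10040 …(+1); best=980 via (C,hash)
  {ABC}: card=6250; try (C,hash)→5230, (A,hash)→5430, (A,nl_idx)→17230, (C,nl_idx)→17250, (A,merge)→17780, (C,merge)→18780 …(+2); best=5230 via (C,hash)

cost=5230; order=B,A,C; methods=nl_idx,hash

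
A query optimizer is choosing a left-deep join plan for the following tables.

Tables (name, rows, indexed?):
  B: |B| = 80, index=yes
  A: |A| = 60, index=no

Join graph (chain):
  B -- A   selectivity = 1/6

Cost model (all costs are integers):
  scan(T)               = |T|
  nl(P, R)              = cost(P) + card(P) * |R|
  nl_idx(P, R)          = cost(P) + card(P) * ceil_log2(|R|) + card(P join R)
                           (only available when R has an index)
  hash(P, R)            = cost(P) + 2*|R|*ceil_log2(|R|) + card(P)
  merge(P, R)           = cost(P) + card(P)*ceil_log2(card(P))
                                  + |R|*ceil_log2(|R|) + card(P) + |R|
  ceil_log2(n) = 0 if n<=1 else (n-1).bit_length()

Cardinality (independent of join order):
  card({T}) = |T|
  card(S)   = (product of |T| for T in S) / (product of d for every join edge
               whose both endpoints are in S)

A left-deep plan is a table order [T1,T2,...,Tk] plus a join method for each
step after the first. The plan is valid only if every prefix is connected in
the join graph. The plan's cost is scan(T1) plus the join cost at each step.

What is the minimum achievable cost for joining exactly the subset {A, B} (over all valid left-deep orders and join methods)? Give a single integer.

Selinger DP over subsets of {A,B}:
  {B}: scan cost=80, card=80
  {A}: scan cost=60, card=60
  {AB}: card=800; try (A,hash)→880, (B,merge)→1120, (A,merge)→1140, (B,hash)→1240, (B,nl_idx)→1280, (B,nl)→4860 …(+1); best=880 via (A,hash)

880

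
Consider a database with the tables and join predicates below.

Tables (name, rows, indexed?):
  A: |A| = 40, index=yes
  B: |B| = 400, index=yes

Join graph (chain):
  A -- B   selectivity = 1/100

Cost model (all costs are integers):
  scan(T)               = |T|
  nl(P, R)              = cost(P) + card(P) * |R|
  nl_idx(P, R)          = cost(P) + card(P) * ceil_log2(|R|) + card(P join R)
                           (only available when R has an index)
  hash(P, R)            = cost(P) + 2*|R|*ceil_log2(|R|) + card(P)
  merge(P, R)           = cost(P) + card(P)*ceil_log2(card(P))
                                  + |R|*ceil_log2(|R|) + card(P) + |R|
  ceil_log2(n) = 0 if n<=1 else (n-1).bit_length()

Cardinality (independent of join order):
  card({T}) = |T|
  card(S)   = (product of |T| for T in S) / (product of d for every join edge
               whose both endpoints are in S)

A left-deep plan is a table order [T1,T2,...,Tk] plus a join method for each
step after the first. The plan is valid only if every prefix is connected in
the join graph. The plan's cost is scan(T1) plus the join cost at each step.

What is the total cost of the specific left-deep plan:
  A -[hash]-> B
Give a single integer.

7280

step 1: scan A: cost=40, card=40
step 2: join B via hash
    card(P join B) = 40*400/(100) = 160
    cost = 40 + 2*400*9 + 40 = 7280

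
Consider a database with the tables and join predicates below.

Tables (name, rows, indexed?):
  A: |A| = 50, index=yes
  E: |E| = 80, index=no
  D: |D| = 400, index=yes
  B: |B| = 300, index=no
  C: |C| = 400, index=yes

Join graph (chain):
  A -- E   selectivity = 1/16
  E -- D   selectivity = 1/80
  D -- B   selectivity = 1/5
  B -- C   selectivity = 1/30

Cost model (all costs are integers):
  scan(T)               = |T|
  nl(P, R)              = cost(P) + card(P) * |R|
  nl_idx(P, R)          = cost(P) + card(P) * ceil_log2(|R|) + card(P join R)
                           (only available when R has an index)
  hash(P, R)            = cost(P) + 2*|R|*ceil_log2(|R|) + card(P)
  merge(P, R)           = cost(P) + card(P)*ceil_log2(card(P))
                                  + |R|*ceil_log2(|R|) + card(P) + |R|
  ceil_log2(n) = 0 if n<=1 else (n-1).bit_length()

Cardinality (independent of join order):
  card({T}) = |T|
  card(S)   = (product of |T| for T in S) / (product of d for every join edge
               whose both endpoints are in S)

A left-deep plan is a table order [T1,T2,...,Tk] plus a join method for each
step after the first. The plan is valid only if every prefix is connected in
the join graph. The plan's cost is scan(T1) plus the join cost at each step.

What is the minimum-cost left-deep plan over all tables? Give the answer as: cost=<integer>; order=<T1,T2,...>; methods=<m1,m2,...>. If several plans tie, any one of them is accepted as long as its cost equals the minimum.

cost=91050; order=E,D,A,B,C; methods=nl_idx,hash,hash,hash

Selinger DP (subsets sized 1..n):
  {A}: scan cost=50, card=50
  {E}: scan cost=80, card=80
  {D}: scan cost=400, card=400
  {B}: scan cost=300, card=300
  {C}: scan cost=400, card=400
  {AE}: card=250; try (A,hash)→760, (A,nl_idx)→810, (E,merge)→1040, (A,merge)→1070, (E,hash)→1220, (E,nl)→4050 …(+1); best=760 via (A,hash)
  {DE}: card=400; try (D,nl_idx)→1200, (E,hash)→1920, (D,merge)→4720, (E,merge)→5040, (D,hash)→7360, (D,nl)→32080 …(+1); best=1200 via (D,nl_idx)
  {BD}: card=24000; try (B,hash)→6200, (D,merge)→7300, (B,merge)→7400, (D,hash)→7800, (D,nl_idx)→27000, (D,nl)→120300 …(+1); best=6200 via (B,hash)
  {BC}: card=4000; try (B,hash)→6200, (C,nl_idx)→7000, (C,merge)→7300, (B,merge)→7400, (C,hash)→7800, (C,nl)→120300 …(+1); best=6200 via (B,hash)
  {ADE}: card=1250; try (A,hash)→2200, (D,nl_idx)→4260, (A,nl_idx)→4850, (A,merge)→5550, (D,merge)→7010, (D,hash)→8210 …(+2); best=2200 via (A,hash)
  {BDE}: card=24000; try (B,hash)→7000, (B,merge)→8200, (E,hash)→31320, (B,nl)→121200, (E,merge)→390840, (E,nl)→1926200; best=7000 via (B,hash)
  {BCD}: card=320000; try (D,hash)→17400, (C,hash)→37400, (D,merge)→62200, (D,nl_idx)→362200, (C,merge)→394200, (C,nl_idx)→542200 …(+2); best=17400 via (D,hash)
  {ABDE}: card=75000; try (B,hash)→8850, (B,merge)→20200, (A,hash)→31600, (A,nl_idx)→226000, (B,nl)→377200, (A,merge)→391350 …(+1); best=8850 via (B,hash)
  {BCDE}: card=320000; try (C,hash)→38200, (E,hash)→338520, (C,merge)→395000, (C,nl_idx)→543000, (E,merge)→6418040, (C,nl)→9607000 …(+1); best=38200 via (C,hash)
  {ABCDE}: card=1000000; try (C,hash)→91050, (A,hash)→358800, (C,merge)→1362850, (C,nl_idx)→1683850, (A,nl_idx)→2958200, (A,merge)→6438550 …(+2); best=91050 via (C,hash)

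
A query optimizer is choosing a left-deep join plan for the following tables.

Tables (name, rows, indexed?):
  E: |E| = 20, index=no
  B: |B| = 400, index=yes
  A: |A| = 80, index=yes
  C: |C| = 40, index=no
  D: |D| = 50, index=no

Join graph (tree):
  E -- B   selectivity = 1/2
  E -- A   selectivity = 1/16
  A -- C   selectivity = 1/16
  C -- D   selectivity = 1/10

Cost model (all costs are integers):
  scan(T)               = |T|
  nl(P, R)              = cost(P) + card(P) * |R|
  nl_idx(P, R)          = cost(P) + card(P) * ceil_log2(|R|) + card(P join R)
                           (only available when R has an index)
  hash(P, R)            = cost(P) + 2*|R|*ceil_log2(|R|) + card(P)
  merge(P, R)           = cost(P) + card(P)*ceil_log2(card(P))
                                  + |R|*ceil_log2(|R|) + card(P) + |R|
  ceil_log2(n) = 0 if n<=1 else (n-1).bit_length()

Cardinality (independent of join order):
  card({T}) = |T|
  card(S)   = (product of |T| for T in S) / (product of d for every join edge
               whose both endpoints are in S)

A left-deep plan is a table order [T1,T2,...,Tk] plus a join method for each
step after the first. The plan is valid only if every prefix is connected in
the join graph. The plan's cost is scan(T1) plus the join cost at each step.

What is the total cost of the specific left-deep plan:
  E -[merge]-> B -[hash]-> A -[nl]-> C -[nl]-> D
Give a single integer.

3309260

step 1: scan E: cost=20, card=20
step 2: join B via merge
    card(P join B) = 20*400/(2) = 4000
    cost = 20 + 20*5 + 400*9 + 20 + 400 = 4140
step 3: join A via hash
    card(P join A) = 4000*80/(16) = 20000
    cost = 4140 + 2*80*7 + 4000 = 9260
step 4: join C via nl
    card(P join C) = 20000*40/(16) = 50000
    cost = 9260 + 20000*40 = 809260
step 5: join D via nl
    card(P join D) = 50000*50/(10) = 250000
    cost = 809260 + 50000*50 = 3309260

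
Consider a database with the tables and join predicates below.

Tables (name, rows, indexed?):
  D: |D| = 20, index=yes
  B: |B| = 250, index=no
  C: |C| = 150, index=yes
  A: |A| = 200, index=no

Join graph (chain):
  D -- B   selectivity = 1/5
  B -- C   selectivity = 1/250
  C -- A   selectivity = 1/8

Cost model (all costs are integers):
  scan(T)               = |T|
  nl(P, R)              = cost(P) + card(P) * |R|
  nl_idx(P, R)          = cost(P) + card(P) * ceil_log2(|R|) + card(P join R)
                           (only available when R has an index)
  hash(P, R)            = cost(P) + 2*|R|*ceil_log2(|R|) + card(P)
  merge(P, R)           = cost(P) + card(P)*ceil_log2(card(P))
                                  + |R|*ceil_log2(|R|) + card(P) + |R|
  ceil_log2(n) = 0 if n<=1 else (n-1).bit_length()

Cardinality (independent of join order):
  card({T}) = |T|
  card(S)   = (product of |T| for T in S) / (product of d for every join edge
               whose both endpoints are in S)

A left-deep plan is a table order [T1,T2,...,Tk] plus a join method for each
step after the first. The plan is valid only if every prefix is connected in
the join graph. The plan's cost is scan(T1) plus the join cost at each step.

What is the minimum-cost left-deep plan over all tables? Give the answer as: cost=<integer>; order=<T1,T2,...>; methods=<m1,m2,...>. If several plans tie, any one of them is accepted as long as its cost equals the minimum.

Selinger DP (subsets sized 1..n):
  {D}: scan cost=20, card=20
  {B}: scan cost=250, card=250
  {C}: scan cost=150, card=150
  {A}: scan cost=200, card=200
  {BD}: card=1000; try (D,hash)→700, (B,merge)→2390, (D,nl_idx)→2500, (D,merge)→2620, (B,hash)→4040, (B,nl)→5020 …(+1); best=700 via (D,hash)
  {BC}: card=150; try (C,nl_idx)→2400, (C,hash)→2900, (B,merge)→3750, (C,merge)→3850, (B,hash)→4300, (B,nl)→37650 …(+1); best=2400 via (C,nl_idx)
  {AC}: card=3750; try (C,hash)→2800, (A,merge)→3300, (C,merge)→3350, (A,hash)→3500, (C,nl_idx)→5550, (A,nl)→30150 …(+1); best=2800 via (C,hash)
  {BCD}: card=600; try (D,hash)→2750, (D,nl_idx)→3750, (D,merge)→3870, (C,hash)→4100, (D,nl)→5400, (C,nl_idx)→9300 …(+2); best=2750 via (D,hash)
  {ABC}: card=3750; try (A,merge)→5550, (A,hash)→5750, (B,hash)→10550, (A,nl)→32400, (B,merge)→53800, (B,nl)→940300; best=5550 via (A,merge)
  {ABCD}: card=15000; try (A,hash)→6550, (D,hash)→9500, (A,merge)→11150, (D,nl_idx)→39300, (D,merge)→54420, (D,nl)→80550 …(+1); best=6550 via (A,hash)

cost=6550; order=B,C,D,A; methods=nl_idx,hash,hash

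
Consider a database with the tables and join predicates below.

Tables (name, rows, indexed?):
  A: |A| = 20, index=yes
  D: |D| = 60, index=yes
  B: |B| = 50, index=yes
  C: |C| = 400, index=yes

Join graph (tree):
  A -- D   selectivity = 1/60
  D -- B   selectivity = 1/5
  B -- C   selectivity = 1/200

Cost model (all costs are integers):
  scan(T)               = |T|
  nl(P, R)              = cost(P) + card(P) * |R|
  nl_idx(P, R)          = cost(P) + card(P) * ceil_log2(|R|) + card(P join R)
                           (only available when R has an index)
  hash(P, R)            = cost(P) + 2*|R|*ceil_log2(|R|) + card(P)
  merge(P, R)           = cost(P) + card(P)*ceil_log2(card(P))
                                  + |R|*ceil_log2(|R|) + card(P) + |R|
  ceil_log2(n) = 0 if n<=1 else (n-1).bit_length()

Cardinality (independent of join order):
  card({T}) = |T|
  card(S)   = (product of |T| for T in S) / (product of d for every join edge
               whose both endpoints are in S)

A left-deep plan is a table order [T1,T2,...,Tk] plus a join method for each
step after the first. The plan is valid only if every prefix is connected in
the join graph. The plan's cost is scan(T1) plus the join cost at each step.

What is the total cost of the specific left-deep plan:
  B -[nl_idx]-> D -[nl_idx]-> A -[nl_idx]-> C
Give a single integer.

step 1: scan B: cost=50, card=50
step 2: join D via nl_idx
    card(P join D) = 50*60/(5) = 600
    cost = 50 + 50*6 + 600 = 950
step 3: join A via nl_idx
    card(P join A) = 600*20/(60) = 200
    cost = 950 + 600*5 + 200 = 4150
step 4: join C via nl_idx
    card(P join C) = 200*400/(200) = 400
    cost = 4150 + 200*9 + 400 = 6350

6350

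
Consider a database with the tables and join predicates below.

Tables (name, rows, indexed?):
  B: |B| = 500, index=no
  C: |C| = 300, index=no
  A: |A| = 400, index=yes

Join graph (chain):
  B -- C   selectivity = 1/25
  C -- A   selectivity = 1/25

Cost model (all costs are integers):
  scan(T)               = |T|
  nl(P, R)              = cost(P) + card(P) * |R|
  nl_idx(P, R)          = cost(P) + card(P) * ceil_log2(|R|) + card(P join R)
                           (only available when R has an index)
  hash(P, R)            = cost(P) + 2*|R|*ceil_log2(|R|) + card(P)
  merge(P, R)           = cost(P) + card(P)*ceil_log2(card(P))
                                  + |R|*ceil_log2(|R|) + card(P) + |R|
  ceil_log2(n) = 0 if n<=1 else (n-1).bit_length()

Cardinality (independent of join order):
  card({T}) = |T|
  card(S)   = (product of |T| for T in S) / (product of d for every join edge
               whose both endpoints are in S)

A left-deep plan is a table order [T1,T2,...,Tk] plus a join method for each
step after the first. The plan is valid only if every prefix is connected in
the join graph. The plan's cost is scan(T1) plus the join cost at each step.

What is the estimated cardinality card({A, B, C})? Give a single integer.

96000

Tables in S: A(400), B(500), C(300)
Edges inside S: B-C(d=25), C-A(d=25)
numerator = 400 * 500 * 300 = 60000000
denominator = 25 * 25 = 625
card(S) = 60000000 / 625 = 96000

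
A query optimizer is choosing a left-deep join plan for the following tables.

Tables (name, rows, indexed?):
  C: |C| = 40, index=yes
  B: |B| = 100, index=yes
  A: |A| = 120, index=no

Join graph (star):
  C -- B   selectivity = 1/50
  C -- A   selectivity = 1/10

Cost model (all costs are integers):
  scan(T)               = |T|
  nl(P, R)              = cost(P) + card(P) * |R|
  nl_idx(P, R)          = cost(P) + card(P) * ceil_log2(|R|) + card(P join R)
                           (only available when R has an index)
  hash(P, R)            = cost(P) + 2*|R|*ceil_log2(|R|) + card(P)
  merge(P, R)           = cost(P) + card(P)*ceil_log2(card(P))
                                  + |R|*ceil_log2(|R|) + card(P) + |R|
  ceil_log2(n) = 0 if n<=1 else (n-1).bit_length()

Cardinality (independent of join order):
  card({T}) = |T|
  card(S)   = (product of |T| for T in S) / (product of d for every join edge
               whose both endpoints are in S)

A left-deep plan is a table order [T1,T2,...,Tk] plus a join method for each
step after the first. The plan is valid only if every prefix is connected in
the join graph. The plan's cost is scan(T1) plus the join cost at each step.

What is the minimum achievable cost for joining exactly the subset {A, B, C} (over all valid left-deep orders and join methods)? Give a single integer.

2000

Selinger DP over subsets of {A,B,C}:
  {C}: scan cost=40, card=40
  {B}: scan cost=100, card=100
  {A}: scan cost=120, card=120
  {BC}: card=80; try (B,nl_idx)→400, (C,hash)→680, (C,nl_idx)→780, (B,merge)→1120, (C,merge)→1180, (B,hash)→1480 …(+2); best=400 via (B,nl_idx)
  {AC}: card=480; try (C,hash)→720, (A,merge)→1280, (C,nl_idx)→1320, (C,merge)→1360, (A,hash)→1760, (A,nl)→4840 …(+1); best=720 via (C,hash)
  {ABC}: card=960; try (A,merge)→2000, (A,hash)→2160, (B,hash)→2600, (B,nl_idx)→5040, (B,merge)→6320, (A,nl)→10000 …(+1); best=2000 via (A,merge)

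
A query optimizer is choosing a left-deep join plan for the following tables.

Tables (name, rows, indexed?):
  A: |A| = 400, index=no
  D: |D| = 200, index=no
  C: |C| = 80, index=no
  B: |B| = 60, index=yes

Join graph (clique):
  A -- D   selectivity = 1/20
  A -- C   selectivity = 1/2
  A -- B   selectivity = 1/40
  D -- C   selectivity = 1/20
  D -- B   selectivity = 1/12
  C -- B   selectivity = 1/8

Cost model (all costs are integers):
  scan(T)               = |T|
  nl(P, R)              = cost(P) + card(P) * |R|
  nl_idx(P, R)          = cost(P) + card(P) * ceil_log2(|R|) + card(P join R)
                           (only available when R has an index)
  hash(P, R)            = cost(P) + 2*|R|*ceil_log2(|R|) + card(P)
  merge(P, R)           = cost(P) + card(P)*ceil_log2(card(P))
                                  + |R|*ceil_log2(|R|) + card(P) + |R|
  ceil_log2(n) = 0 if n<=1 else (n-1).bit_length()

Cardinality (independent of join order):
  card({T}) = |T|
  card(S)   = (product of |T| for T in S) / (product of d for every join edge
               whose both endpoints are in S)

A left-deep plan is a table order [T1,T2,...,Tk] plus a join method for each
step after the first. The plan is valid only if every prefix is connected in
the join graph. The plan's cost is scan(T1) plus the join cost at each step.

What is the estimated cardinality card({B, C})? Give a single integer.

Tables in S: B(60), C(80)
Edges inside S: C-B(d=8)
numerator = 60 * 80 = 4800
denominator = 8 = 8
card(S) = 4800 / 8 = 600

600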